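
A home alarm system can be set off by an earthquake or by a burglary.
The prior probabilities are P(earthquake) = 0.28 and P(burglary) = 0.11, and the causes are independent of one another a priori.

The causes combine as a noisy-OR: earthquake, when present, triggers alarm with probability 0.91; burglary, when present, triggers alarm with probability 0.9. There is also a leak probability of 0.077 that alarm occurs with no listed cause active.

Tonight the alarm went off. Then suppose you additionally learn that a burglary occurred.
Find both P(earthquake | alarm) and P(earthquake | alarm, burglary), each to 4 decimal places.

Under noisy-OR, P(alarm | causes) = 1 − (1−0.077)·∏(1−qᵢ) over the active causes.
P(alarm) = 0.077·0.72·0.89 + 0.9077·0.72·0.11 + 0.91693·0.28·0.89 + 0.991693·0.28·0.11 = 0.049342 + 0.071890 + 0.228499 + 0.030544 = 0.380275
Restricting to configurations with earthquake present: 0.228499 + 0.030544 = 0.259043.
So P(earthquake | alarm) = 0.259043/0.380275 ≈ 0.6812.

With the extra evidence:
P(alarm | burglary) = 0.9077×0.72 + 0.991693×0.28 = 0.653544 + 0.277674 = 0.931218
Of this, 0.277674 comes from 0.991693×0.28 (the earthquake=true cases).
Hence the posterior is 0.277674/0.931218 ≈ 0.2982.
This is intercausal reasoning (explaining away): once burglary accounts for the alarm, earthquake becomes less likely.

P(earthquake | alarm) ≈ 0.6812; P(earthquake | alarm, burglary) ≈ 0.2982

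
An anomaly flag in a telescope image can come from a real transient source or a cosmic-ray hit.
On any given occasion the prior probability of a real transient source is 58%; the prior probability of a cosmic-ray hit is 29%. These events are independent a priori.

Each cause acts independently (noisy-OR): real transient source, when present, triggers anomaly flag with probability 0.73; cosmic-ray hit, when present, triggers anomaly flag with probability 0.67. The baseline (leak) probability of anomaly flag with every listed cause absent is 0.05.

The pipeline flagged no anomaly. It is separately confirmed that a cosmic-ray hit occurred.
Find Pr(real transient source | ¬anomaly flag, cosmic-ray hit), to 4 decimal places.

Under noisy-OR, P(anomaly flag | causes) = 1 − (1−0.05)·∏(1−qᵢ) over the active causes.
Weight on real transient source=true, given the evidence: 0.084645×0.58 = 0.049094
Normalizer over all consistent configurations: 0.3135×0.42 + 0.084645×0.58 = 0.180764
Posterior = 0.049094 / 0.180764 ≈ 0.2716

Pr(real transient source | ¬anomaly flag, cosmic-ray hit) ≈ 0.2716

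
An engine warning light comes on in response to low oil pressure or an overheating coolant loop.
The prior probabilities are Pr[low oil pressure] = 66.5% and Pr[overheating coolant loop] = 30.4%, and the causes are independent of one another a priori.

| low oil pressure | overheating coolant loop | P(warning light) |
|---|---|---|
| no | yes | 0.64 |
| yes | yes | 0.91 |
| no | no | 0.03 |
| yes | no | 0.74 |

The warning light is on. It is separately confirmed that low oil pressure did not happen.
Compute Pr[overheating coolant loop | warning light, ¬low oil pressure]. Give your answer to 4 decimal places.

Enumerate both values of overheating coolant loop and weight by the priors:
  P(warning light | ¬low oil pressure) = 0.03×0.696 + 0.64×0.304
        = 0.020880 + 0.194560 = 0.215440
The terms with overheating coolant loop present sum to 0.194560, so
  P(overheating coolant loop | warning light, ¬low oil pressure) = 0.194560 / 0.215440 ≈ 0.9031

Pr[overheating coolant loop | warning light, ¬low oil pressure] ≈ 0.9031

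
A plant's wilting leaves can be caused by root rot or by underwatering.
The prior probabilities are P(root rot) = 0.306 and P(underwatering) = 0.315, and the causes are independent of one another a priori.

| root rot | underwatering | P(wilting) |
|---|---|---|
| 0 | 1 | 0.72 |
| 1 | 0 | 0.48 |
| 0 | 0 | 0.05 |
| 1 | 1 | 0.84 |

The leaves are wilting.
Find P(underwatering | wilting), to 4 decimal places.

P(wilting) = 0.05*0.694*0.685 + 0.72*0.694*0.315 + 0.48*0.306*0.685 + 0.84*0.306*0.315 = 0.023770 + 0.157399 + 0.100613 + 0.080968 = 0.362750
Restricting to configurations with underwatering present: 0.157399 + 0.080968 = 0.238367.
P(underwatering | wilting) = 0.238367 / 0.362750 ≈ 0.6571

P(underwatering | wilting) ≈ 0.6571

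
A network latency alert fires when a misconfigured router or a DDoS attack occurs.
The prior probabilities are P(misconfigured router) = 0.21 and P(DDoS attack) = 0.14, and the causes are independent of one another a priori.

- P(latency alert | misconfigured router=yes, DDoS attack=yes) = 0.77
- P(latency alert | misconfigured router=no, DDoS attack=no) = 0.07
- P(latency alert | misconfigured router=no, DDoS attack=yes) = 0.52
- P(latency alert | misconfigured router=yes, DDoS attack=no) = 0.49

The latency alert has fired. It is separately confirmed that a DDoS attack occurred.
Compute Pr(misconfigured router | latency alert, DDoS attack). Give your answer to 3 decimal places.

For the numerator, keep only misconfigured router=true terms: 0.77×0.21 = 0.161700
Normalizer over all consistent configurations: 0.52×0.79 + 0.77×0.21 = 0.572500
P(misconfigured router | latency alert, DDoS attack) = 0.161700/0.572500 ≈ 0.282

Pr(misconfigured router | latency alert, DDoS attack) ≈ 0.282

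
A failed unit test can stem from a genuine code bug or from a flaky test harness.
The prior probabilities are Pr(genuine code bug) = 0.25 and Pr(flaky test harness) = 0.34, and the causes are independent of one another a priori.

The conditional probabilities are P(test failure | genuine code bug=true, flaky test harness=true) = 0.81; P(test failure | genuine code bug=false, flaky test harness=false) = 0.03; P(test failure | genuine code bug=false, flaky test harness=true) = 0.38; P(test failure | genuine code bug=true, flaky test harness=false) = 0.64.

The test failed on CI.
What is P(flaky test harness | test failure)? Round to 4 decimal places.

P(flaky test harness | test failure) ≈ 0.5791

P(test failure) = 0.03×0.75×0.66 + 0.38×0.75×0.34 + 0.64×0.25×0.66 + 0.81×0.25×0.34 = 0.014850 + 0.096900 + 0.105600 + 0.068850 = 0.286200
The flaky test harness-present share is 0.096900 + 0.068850 = 0.165750.
So P(flaky test harness | test failure) = 0.165750/0.286200 ≈ 0.5791.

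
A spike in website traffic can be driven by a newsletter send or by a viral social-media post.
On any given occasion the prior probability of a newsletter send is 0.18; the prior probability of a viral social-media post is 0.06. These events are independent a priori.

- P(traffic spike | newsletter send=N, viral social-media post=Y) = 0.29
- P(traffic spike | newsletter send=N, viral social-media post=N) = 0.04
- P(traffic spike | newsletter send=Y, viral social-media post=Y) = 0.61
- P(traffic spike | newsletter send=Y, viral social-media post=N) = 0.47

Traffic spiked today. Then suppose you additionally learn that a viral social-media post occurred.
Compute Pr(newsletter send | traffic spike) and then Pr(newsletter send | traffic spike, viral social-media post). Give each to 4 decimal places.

Pr(newsletter send | traffic spike) ≈ 0.6563; Pr(newsletter send | traffic spike, viral social-media post) ≈ 0.3159

P(traffic spike) = 0.04*0.82*0.94 + 0.29*0.82*0.06 + 0.47*0.18*0.94 + 0.61*0.18*0.06 = 0.030832 + 0.014268 + 0.079524 + 0.006588 = 0.131212
The newsletter send-present share is 0.079524 + 0.006588 = 0.086112.
So P(newsletter send | traffic spike) = 0.086112/0.131212 ≈ 0.6563.

Now condition on the additional information:
P(traffic spike | viral social-media post) = 0.29·0.82 + 0.61·0.18 = 0.237800 + 0.109800 = 0.347600
Restricting to configurations with newsletter send present: 0.61·0.18 = 0.109800.
P(newsletter send | traffic spike, viral social-media post) = 0.109800 / 0.347600 ≈ 0.3159
— viral social-media post explains away the evidence for newsletter send.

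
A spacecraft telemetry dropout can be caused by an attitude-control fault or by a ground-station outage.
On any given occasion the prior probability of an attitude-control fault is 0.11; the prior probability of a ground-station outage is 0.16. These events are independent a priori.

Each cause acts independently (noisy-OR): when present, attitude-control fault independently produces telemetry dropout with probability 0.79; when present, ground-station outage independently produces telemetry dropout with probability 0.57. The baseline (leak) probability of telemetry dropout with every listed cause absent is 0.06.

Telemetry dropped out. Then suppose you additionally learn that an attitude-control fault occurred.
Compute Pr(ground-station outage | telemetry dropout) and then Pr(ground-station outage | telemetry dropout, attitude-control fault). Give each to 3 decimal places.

Under noisy-OR, P(telemetry dropout | causes) = 1 − (1−0.06)·∏(1−qᵢ) over the active causes.
P(telemetry dropout) = 0.06*0.89*0.84 + 0.5958*0.89*0.16 + 0.8026*0.11*0.84 + 0.915118*0.11*0.16 = 0.044856 + 0.084842 + 0.074160 + 0.016106 = 0.219964
Restricting to configurations with ground-station outage present: 0.084842 + 0.016106 = 0.100948.
So P(ground-station outage | telemetry dropout) = 0.100948/0.219964 ≈ 0.459.

Now condition on the additional information:
Weight on ground-station outage=true, given the evidence: 0.915118·0.16 = 0.146419
Normalizer over all consistent configurations: 0.8026·0.84 + 0.915118·0.16 = 0.820603
Posterior = 0.146419 / 0.820603 ≈ 0.178
— attitude-control fault explains away the evidence for ground-station outage.

Pr(ground-station outage | telemetry dropout) ≈ 0.459; Pr(ground-station outage | telemetry dropout, attitude-control fault) ≈ 0.178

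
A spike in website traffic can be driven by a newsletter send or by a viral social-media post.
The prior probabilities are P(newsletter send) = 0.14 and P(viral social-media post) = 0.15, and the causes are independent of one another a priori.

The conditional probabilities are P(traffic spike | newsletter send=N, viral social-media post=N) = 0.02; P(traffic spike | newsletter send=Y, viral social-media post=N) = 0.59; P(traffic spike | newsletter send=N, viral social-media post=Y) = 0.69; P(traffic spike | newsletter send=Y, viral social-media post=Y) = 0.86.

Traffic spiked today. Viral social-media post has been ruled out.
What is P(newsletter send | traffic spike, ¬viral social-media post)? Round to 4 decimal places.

P(newsletter send | traffic spike, ¬viral social-media post) ≈ 0.8277

P(traffic spike | ¬viral social-media post) = 0.02×0.86 + 0.59×0.14 = 0.017200 + 0.082600 = 0.099800
The newsletter send-present share is 0.59×0.14 = 0.082600.
P(newsletter send | traffic spike, ¬viral social-media post) = 0.082600 / 0.099800 ≈ 0.8277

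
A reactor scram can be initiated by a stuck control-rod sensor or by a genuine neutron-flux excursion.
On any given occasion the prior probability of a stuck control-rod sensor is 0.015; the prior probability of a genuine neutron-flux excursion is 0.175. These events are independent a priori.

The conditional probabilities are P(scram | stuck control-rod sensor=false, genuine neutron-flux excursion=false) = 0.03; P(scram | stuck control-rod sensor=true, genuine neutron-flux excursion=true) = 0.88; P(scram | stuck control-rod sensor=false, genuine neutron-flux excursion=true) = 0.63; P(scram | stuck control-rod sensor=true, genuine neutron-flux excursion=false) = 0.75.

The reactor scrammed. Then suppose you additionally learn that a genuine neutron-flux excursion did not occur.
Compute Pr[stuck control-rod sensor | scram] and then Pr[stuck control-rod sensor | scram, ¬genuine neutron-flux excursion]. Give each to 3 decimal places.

Pr[stuck control-rod sensor | scram] ≈ 0.080; Pr[stuck control-rod sensor | scram, ¬genuine neutron-flux excursion] ≈ 0.276

P(scram) = 0.03*0.985*0.825 + 0.63*0.985*0.175 + 0.75*0.015*0.825 + 0.88*0.015*0.175 = 0.024379 + 0.108596 + 0.009281 + 0.002310 = 0.144566
Of this, 0.011591 comes from 0.009281 + 0.002310 (the stuck control-rod sensor=true cases).
So P(stuck control-rod sensor | scram) = 0.011591/0.144566 ≈ 0.080.

With the extra evidence:
For the numerator, keep only stuck control-rod sensor=true terms: 0.75×0.015 = 0.011250
Denominator P(scram | ¬genuine neutron-flux excursion): 0.03×0.985 + 0.75×0.015 = 0.040800
Posterior = 0.011250 / 0.040800 ≈ 0.276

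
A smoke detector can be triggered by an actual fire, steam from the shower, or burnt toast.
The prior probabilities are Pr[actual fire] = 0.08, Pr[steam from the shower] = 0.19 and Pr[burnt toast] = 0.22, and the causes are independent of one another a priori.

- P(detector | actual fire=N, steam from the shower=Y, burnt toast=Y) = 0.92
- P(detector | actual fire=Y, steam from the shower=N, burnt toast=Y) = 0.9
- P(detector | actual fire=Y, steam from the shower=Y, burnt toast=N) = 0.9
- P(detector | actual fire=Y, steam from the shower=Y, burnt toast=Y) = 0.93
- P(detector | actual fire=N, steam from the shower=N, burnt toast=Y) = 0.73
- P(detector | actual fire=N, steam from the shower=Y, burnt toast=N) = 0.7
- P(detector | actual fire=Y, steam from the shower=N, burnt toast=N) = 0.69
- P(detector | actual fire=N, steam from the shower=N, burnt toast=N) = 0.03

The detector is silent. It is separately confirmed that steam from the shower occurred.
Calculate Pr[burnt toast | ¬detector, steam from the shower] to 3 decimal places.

Pr[burnt toast | ¬detector, steam from the shower] ≈ 0.073

P(¬detector | steam from the shower) = 0.3*0.92*0.78 + 0.08*0.92*0.22 + 0.1*0.08*0.78 + 0.07*0.08*0.22 = 0.215280 + 0.016192 + 0.006240 + 0.001232 = 0.238944
The burnt toast-present share is 0.016192 + 0.001232 = 0.017424.
So P(burnt toast | ¬detector, steam from the shower) = 0.017424/0.238944 ≈ 0.073.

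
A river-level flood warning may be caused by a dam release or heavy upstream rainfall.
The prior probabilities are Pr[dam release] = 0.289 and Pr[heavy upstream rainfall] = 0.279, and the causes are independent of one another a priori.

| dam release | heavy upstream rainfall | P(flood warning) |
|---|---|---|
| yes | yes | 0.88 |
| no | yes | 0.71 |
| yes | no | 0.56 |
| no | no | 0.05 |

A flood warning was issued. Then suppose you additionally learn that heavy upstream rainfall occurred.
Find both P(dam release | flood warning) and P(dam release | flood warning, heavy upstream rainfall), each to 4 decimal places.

For the numerator, keep only dam release=true terms: 0.116687 + 0.070955 = 0.187642
Denominator P(flood warning): 0.05·0.711·0.721 + 0.71·0.711·0.279 + 0.56·0.289·0.721 + 0.88·0.289·0.279 = 0.354116
P(dam release | flood warning) = 0.187642/0.354116 ≈ 0.5299

Now condition on the additional information:
P(flood warning | heavy upstream rainfall) = 0.71*0.711 + 0.88*0.289 = 0.504810 + 0.254320 = 0.759130
The dam release-present share is 0.88*0.289 = 0.254320.
So P(dam release | flood warning, heavy upstream rainfall) = 0.254320/0.759130 ≈ 0.3350.
Conditioning on heavy upstream rainfall lowers the posterior on dam release: the classic explaining-away effect in a common-effect structure.

P(dam release | flood warning) ≈ 0.5299; P(dam release | flood warning, heavy upstream rainfall) ≈ 0.3350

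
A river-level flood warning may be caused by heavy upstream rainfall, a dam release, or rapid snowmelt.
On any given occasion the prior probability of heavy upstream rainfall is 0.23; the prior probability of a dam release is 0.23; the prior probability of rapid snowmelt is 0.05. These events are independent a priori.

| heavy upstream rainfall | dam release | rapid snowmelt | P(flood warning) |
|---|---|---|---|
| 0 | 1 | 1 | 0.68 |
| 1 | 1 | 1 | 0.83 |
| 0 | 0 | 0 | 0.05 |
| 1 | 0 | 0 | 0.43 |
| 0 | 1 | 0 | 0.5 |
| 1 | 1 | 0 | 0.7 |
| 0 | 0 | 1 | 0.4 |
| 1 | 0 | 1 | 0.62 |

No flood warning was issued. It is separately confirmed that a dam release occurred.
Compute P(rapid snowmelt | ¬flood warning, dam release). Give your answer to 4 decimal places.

P(rapid snowmelt | ¬flood warning, dam release) ≈ 0.0320

Weight on rapid snowmelt=true, given the evidence: 0.012320 + 0.001955 = 0.014275
Denominator P(¬flood warning | dam release): 0.5*0.77*0.95 + 0.32*0.77*0.05 + 0.3*0.23*0.95 + 0.17*0.23*0.05 = 0.445575
P(rapid snowmelt | ¬flood warning, dam release) = 0.014275/0.445575 ≈ 0.0320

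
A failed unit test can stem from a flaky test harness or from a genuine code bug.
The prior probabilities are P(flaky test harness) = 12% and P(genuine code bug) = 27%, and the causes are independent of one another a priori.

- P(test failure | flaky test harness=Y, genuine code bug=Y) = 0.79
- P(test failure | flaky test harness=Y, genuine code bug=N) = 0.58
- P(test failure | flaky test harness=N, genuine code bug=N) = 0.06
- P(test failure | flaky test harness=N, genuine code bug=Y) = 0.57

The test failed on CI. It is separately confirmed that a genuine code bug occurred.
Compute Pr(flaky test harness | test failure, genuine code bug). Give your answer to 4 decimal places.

Numerator (weight on configurations with flaky test harness): 0.79·0.12 = 0.094800
The normalizing constant is 0.57·0.88 + 0.79·0.12 = 0.596400
Posterior = 0.094800 / 0.596400 ≈ 0.1590

Pr(flaky test harness | test failure, genuine code bug) ≈ 0.1590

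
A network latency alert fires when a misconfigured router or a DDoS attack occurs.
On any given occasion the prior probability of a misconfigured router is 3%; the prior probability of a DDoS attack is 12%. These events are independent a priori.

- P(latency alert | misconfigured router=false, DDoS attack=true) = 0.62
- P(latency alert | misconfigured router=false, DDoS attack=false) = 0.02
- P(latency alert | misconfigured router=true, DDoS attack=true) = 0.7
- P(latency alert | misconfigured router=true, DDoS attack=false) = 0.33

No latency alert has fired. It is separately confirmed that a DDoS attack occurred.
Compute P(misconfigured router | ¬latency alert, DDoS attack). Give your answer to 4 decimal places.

P(misconfigured router | ¬latency alert, DDoS attack) ≈ 0.0238

P(¬latency alert | DDoS attack) = 0.38*0.97 + 0.3*0.03 = 0.368600 + 0.009000 = 0.377600
Restricting to configurations with misconfigured router present: 0.3*0.03 = 0.009000.
P(misconfigured router | ¬latency alert, DDoS attack) = 0.009000 / 0.377600 ≈ 0.0238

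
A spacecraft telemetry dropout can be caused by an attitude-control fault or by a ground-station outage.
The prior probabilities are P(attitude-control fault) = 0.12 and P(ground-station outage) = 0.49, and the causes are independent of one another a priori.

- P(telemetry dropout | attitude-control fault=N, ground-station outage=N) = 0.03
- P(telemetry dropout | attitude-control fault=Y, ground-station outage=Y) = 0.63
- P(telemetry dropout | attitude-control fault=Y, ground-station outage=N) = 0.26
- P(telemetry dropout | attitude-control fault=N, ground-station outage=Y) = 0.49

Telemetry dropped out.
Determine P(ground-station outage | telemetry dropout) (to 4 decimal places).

P(telemetry dropout) = 0.03·0.88·0.51 + 0.49·0.88·0.49 + 0.26·0.12·0.51 + 0.63·0.12·0.49 = 0.013464 + 0.211288 + 0.015912 + 0.037044 = 0.277708
The ground-station outage-present share is 0.211288 + 0.037044 = 0.248332.
P(ground-station outage | telemetry dropout) = 0.248332 / 0.277708 ≈ 0.8942

P(ground-station outage | telemetry dropout) ≈ 0.8942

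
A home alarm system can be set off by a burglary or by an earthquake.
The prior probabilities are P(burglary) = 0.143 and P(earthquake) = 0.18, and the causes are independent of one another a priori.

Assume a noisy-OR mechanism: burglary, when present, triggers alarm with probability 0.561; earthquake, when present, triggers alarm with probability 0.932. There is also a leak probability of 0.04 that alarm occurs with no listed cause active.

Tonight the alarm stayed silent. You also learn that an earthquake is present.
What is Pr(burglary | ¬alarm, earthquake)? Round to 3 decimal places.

Under noisy-OR, P(alarm | causes) = 1 − (1−0.04)·∏(1−qᵢ) over the active causes.
P(¬alarm | earthquake) = 0.06528×0.857 + 0.028658×0.143 = 0.055945 + 0.004098 = 0.060043
Of this, 0.004098 comes from 0.028658×0.143 (the burglary=true cases).
So P(burglary | ¬alarm, earthquake) = 0.004098/0.060043 ≈ 0.068.

Pr(burglary | ¬alarm, earthquake) ≈ 0.068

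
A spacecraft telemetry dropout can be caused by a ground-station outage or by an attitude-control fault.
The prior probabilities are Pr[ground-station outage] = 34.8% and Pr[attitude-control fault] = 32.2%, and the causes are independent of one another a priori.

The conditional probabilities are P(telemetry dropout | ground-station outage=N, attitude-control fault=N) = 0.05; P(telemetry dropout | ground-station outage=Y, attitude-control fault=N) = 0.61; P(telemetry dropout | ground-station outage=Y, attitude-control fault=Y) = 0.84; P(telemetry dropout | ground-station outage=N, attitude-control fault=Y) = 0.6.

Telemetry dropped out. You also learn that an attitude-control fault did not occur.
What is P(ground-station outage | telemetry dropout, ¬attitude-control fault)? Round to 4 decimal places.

By total probability over both values of ground-station outage:
  P(telemetry dropout | ¬attitude-control fault) = 0.05×0.652 + 0.61×0.348
        = 0.032600 + 0.212280 = 0.244880
The terms with ground-station outage present sum to 0.212280, so
  P(ground-station outage | telemetry dropout, ¬attitude-control fault) = 0.212280 / 0.244880 ≈ 0.8669

P(ground-station outage | telemetry dropout, ¬attitude-control fault) ≈ 0.8669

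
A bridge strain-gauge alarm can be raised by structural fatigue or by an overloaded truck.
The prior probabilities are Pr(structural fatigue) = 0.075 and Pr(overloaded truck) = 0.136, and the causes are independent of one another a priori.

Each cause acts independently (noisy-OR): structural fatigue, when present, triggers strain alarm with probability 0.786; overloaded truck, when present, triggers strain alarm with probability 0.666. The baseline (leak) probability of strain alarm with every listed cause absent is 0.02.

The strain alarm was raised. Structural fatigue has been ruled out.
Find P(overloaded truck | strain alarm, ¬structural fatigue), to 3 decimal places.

P(overloaded truck | strain alarm, ¬structural fatigue) ≈ 0.841

Under noisy-OR, P(strain alarm | causes) = 1 − (1−0.02)·∏(1−qᵢ) over the active causes.
P(strain alarm | ¬structural fatigue) = 0.02×0.864 + 0.67268×0.136 = 0.017280 + 0.091484 = 0.108764
Of this, 0.091484 comes from 0.67268×0.136 (the overloaded truck=true cases).
So P(overloaded truck | strain alarm, ¬structural fatigue) = 0.091484/0.108764 ≈ 0.841.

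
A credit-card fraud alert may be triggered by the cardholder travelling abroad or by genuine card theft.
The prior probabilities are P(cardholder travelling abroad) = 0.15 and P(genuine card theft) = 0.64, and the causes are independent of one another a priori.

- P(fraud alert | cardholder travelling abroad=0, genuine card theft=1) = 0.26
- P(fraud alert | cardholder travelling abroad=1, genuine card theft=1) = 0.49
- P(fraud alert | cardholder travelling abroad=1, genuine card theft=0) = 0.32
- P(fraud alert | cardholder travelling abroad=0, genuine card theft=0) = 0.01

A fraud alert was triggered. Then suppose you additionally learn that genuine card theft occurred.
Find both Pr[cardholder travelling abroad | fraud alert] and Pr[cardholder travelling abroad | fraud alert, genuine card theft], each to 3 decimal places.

Pr[cardholder travelling abroad | fraud alert] ≈ 0.308; Pr[cardholder travelling abroad | fraud alert, genuine card theft] ≈ 0.250

P(fraud alert) = 0.01×0.85×0.36 + 0.26×0.85×0.64 + 0.32×0.15×0.36 + 0.49×0.15×0.64 = 0.003060 + 0.141440 + 0.017280 + 0.047040 = 0.208820
Restricting to configurations with cardholder travelling abroad present: 0.017280 + 0.047040 = 0.064320.
So P(cardholder travelling abroad | fraud alert) = 0.064320/0.208820 ≈ 0.308.

With the extra evidence:
By total probability over both values of cardholder travelling abroad:
  P(fraud alert | genuine card theft) = 0.26*0.85 + 0.49*0.15
        = 0.221000 + 0.073500 = 0.294500
Configurations with cardholder travelling abroad contribute 0.073500, so
  P(cardholder travelling abroad | fraud alert, genuine card theft) = 0.073500 / 0.294500 ≈ 0.250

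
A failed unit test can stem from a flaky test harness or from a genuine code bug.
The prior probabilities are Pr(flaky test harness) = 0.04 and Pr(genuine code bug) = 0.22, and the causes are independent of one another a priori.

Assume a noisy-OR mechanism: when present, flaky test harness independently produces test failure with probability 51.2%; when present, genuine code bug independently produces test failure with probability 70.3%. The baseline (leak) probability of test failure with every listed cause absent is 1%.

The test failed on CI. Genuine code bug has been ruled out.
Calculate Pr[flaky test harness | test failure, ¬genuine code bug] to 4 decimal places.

Pr[flaky test harness | test failure, ¬genuine code bug] ≈ 0.6829

Under noisy-OR, P(test failure | causes) = 1 − (1−0.01)·∏(1−qᵢ) over the active causes.
By total probability over both values of flaky test harness:
  P(test failure | ¬genuine code bug) = 0.01*0.96 + 0.51688*0.04
        = 0.009600 + 0.020675 = 0.030275
Keeping only the flaky test harness-present terms gives 0.020675, so
  P(flaky test harness | test failure, ¬genuine code bug) = 0.020675 / 0.030275 ≈ 0.6829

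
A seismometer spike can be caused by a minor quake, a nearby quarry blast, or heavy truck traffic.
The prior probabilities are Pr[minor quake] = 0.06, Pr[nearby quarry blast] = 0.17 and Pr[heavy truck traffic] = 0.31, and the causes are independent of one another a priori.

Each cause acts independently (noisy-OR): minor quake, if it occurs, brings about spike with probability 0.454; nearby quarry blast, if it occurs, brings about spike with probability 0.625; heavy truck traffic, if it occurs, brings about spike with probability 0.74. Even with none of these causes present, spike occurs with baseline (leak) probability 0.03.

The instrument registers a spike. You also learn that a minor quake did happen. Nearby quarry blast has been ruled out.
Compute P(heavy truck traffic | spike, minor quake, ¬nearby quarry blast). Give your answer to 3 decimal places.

P(heavy truck traffic | spike, minor quake, ¬nearby quarry blast) ≈ 0.452

Under noisy-OR, P(spike | causes) = 1 − (1−0.03)·∏(1−qᵢ) over the active causes.
By total probability over both values of heavy truck traffic:
  P(spike | minor quake, ¬nearby quarry blast) = 0.47038*0.69 + 0.862299*0.31
        = 0.324562 + 0.267313 = 0.591875
The terms with heavy truck traffic present sum to 0.267313, so
  P(heavy truck traffic | spike, minor quake, ¬nearby quarry blast) = 0.267313 / 0.591875 ≈ 0.452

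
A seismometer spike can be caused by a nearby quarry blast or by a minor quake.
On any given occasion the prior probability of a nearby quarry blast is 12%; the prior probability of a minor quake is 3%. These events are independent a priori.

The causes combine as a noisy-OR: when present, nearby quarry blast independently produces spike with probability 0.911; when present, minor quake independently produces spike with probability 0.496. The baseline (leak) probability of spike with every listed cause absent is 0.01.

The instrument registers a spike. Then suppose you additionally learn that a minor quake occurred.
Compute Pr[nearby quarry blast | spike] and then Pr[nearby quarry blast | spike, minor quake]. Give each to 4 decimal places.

Under noisy-OR, P(spike | causes) = 1 − (1−0.01)·∏(1−qᵢ) over the active causes.
Sum P(spike|·) weighted by the priors over the 4 (nearby quarry blast, minor quake) configurations:
  P(spike) = 0.01×0.88×0.97 + 0.50104×0.88×0.03 + 0.91189×0.12×0.97 + 0.955593×0.12×0.03
        = 0.008536 + 0.013227 + 0.106144 + 0.003440 = 0.131347
Configurations with nearby quarry blast contribute 0.109584, so
  P(nearby quarry blast | spike) = 0.109584 / 0.131347 ≈ 0.8343

Now also conditioning on minor quake=true:
Weight on nearby quarry blast=true, given the evidence: 0.955593*0.12 = 0.114671
The normalizing constant is 0.50104*0.88 + 0.955593*0.12 = 0.555586
P(nearby quarry blast | spike, minor quake) = 0.114671/0.555586 ≈ 0.2064
The drop from 0.8343 to 0.2064 is the explaining-away (discounting) effect.

Pr[nearby quarry blast | spike] ≈ 0.8343; Pr[nearby quarry blast | spike, minor quake] ≈ 0.2064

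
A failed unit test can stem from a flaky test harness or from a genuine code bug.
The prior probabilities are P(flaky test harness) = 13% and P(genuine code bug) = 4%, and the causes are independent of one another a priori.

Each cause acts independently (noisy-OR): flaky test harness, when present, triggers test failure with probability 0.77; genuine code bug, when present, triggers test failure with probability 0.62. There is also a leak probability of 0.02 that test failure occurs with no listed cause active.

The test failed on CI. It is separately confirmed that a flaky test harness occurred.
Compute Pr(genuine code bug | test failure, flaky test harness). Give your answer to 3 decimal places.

Under noisy-OR, P(test failure | causes) = 1 − (1−0.02)·∏(1−qᵢ) over the active causes.
Numerator (weight on configurations with genuine code bug): 0.914348·0.04 = 0.036574
Normalizer over all consistent configurations: 0.7746·0.96 + 0.914348·0.04 = 0.780190
P(genuine code bug | test failure, flaky test harness) = 0.036574/0.780190 ≈ 0.047

Pr(genuine code bug | test failure, flaky test harness) ≈ 0.047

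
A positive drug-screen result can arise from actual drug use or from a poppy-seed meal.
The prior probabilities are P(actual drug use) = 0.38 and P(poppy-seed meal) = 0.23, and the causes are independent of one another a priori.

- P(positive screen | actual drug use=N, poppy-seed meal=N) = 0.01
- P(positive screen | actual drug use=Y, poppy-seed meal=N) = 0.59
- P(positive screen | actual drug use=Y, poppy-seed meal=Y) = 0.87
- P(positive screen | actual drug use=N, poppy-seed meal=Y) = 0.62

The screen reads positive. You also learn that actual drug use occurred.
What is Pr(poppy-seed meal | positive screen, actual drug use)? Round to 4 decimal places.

Pr(poppy-seed meal | positive screen, actual drug use) ≈ 0.3058

Numerator (weight on configurations with poppy-seed meal): 0.87×0.23 = 0.200100
Normalizer over all consistent configurations: 0.59×0.77 + 0.87×0.23 = 0.654400
P(poppy-seed meal | positive screen, actual drug use) = 0.200100/0.654400 ≈ 0.3058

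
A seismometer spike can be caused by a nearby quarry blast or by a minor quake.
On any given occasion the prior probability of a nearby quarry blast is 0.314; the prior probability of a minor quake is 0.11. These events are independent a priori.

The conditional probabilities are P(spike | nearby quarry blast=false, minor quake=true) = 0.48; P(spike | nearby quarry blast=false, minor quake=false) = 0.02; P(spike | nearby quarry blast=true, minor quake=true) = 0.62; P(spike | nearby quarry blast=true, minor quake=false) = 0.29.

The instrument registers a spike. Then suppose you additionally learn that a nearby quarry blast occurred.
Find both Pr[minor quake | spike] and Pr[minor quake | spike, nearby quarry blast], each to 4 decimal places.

For the numerator, keep only minor quake=true terms: 0.036221 + 0.021415 = 0.057636
The normalizing constant is 0.02×0.686×0.89 + 0.48×0.686×0.11 + 0.29×0.314×0.89 + 0.62×0.314×0.11 = 0.150890
Posterior = 0.057636 / 0.150890 ≈ 0.3820

Now also conditioning on nearby quarry blast=true:
For the numerator, keep only minor quake=true terms: 0.62×0.11 = 0.068200
Denominator P(spike | nearby quarry blast): 0.29×0.89 + 0.62×0.11 = 0.326300
P(minor quake | spike, nearby quarry blast) = 0.068200/0.326300 ≈ 0.2090

Pr[minor quake | spike] ≈ 0.3820; Pr[minor quake | spike, nearby quarry blast] ≈ 0.2090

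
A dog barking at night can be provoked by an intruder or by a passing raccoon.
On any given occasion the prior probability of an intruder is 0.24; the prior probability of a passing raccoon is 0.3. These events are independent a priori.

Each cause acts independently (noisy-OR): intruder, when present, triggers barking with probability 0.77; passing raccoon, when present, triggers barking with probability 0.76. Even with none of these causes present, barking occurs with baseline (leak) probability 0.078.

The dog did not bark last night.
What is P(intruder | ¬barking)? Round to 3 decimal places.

P(intruder | ¬barking) ≈ 0.068

Under noisy-OR, P(barking | causes) = 1 − (1−0.078)·∏(1−qᵢ) over the active causes.
For the numerator, keep only intruder=true terms: 0.035626 + 0.003664 = 0.039290
Normalizer over all consistent configurations: 0.922*0.76*0.7 + 0.22128*0.76*0.3 + 0.21206*0.24*0.7 + 0.050894*0.24*0.3 = 0.580246
Posterior = 0.039290 / 0.580246 ≈ 0.068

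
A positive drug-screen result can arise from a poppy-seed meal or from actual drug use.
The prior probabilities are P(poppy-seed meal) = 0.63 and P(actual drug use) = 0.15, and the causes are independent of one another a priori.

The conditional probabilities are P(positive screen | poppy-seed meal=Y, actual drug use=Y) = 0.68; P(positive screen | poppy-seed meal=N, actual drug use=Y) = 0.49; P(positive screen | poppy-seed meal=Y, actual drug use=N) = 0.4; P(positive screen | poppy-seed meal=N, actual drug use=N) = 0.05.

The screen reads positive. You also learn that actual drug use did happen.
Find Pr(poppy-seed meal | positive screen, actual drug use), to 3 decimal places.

P(positive screen | actual drug use) = 0.49*0.37 + 0.68*0.63 = 0.181300 + 0.428400 = 0.609700
Restricting to configurations with poppy-seed meal present: 0.68*0.63 = 0.428400.
Hence the posterior is 0.428400/0.609700 ≈ 0.703.

Pr(poppy-seed meal | positive screen, actual drug use) ≈ 0.703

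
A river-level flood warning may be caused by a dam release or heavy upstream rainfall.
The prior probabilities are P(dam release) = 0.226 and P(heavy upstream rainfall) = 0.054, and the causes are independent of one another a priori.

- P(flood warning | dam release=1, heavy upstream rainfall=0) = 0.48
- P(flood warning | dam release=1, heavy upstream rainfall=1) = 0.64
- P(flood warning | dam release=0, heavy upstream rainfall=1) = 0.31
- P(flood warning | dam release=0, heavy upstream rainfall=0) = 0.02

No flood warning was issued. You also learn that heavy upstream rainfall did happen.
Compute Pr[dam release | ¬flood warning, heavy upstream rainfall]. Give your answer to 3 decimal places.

Sum P(¬flood warning|·) weighted by the priors over both values of dam release:
  P(¬flood warning | heavy upstream rainfall) = 0.69*0.774 + 0.36*0.226
        = 0.534060 + 0.081360 = 0.615420
The terms with dam release present sum to 0.081360, so
  P(dam release | ¬flood warning, heavy upstream rainfall) = 0.081360 / 0.615420 ≈ 0.132

Pr[dam release | ¬flood warning, heavy upstream rainfall] ≈ 0.132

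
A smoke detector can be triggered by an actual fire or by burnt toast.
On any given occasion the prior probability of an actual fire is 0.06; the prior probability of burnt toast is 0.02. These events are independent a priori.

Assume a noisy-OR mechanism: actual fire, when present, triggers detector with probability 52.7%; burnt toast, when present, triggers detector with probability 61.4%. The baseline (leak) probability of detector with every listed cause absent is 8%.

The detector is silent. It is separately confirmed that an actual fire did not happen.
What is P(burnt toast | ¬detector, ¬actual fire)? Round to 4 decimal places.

Under noisy-OR, P(detector | causes) = 1 − (1−0.08)·∏(1−qᵢ) over the active causes.
P(¬detector | ¬actual fire) = 0.92*0.98 + 0.35512*0.02 = 0.901600 + 0.007102 = 0.908702
The burnt toast-present share is 0.35512*0.02 = 0.007102.
Hence the posterior is 0.007102/0.908702 ≈ 0.0078.

P(burnt toast | ¬detector, ¬actual fire) ≈ 0.0078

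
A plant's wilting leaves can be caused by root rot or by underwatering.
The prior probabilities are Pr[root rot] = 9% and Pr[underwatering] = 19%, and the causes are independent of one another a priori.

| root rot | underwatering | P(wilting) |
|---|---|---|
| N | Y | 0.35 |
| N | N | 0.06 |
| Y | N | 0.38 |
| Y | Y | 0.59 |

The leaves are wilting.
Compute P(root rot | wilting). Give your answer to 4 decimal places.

P(wilting) = 0.06*0.91*0.81 + 0.35*0.91*0.19 + 0.38*0.09*0.81 + 0.59*0.09*0.19 = 0.044226 + 0.060515 + 0.027702 + 0.010089 = 0.142532
Of this, 0.037791 comes from 0.027702 + 0.010089 (the root rot=true cases).
Hence the posterior is 0.037791/0.142532 ≈ 0.2651.

P(root rot | wilting) ≈ 0.2651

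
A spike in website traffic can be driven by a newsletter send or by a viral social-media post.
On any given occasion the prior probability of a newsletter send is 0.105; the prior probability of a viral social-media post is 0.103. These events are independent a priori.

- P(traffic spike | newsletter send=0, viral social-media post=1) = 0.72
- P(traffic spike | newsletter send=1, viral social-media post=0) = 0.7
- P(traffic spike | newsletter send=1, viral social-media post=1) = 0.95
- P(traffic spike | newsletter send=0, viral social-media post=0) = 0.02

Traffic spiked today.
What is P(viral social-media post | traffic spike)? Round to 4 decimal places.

P(viral social-media post | traffic spike) ≈ 0.4832

Enumerate the 4 (newsletter send, viral social-media post) configurations and weight by the priors:
  P(traffic spike) = 0.02*0.895*0.897 + 0.72*0.895*0.103 + 0.7*0.105*0.897 + 0.95*0.105*0.103
        = 0.016056 + 0.066373 + 0.065930 + 0.010274 = 0.158633
Keeping only the viral social-media post-present terms gives 0.076647, so
  P(viral social-media post | traffic spike) = 0.076647 / 0.158633 ≈ 0.4832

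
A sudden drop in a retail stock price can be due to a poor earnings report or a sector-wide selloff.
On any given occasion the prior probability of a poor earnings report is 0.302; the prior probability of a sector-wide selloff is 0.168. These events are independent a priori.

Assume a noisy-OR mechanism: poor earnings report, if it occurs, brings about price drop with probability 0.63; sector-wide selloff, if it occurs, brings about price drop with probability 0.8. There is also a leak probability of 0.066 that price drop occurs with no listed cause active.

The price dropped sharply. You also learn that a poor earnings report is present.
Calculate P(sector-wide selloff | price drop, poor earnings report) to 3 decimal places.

P(sector-wide selloff | price drop, poor earnings report) ≈ 0.223

Under noisy-OR, P(price drop | causes) = 1 − (1−0.066)·∏(1−qᵢ) over the active causes.
P(price drop | poor earnings report) = 0.65442·0.832 + 0.930884·0.168 = 0.544477 + 0.156389 = 0.700866
Of this, 0.156389 comes from 0.930884·0.168 (the sector-wide selloff=true cases).
Hence the posterior is 0.156389/0.700866 ≈ 0.223.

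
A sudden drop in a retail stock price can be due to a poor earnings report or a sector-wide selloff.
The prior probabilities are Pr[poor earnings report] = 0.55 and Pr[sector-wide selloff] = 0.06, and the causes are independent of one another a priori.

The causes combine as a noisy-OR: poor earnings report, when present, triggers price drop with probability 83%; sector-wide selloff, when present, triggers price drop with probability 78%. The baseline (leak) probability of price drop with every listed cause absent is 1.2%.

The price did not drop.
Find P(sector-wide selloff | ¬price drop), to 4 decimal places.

Under noisy-OR, P(price drop | causes) = 1 − (1−0.012)·∏(1−qᵢ) over the active causes.
P(¬price drop) = 0.988×0.45×0.94 + 0.21736×0.45×0.06 + 0.16796×0.55×0.94 + 0.036951×0.55×0.06 = 0.417924 + 0.005869 + 0.086835 + 0.001219 = 0.511847
The sector-wide selloff-present share is 0.005869 + 0.001219 = 0.007088.
Hence the posterior is 0.007088/0.511847 ≈ 0.0138.

P(sector-wide selloff | ¬price drop) ≈ 0.0138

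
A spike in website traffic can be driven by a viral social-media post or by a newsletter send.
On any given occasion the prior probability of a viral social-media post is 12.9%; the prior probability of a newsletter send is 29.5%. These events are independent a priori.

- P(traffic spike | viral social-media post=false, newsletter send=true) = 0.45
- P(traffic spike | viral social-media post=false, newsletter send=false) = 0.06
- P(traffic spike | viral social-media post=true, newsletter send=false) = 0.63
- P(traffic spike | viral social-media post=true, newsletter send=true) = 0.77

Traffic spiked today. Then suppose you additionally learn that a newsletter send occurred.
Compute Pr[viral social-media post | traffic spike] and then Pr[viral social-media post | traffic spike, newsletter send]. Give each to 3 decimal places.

Pr[viral social-media post | traffic spike] ≈ 0.362; Pr[viral social-media post | traffic spike, newsletter send] ≈ 0.202

Numerator (weight on configurations with viral social-media post): 0.057295 + 0.029302 = 0.086597
Normalizer over all consistent configurations: 0.06×0.871×0.705 + 0.45×0.871×0.295 + 0.63×0.129×0.705 + 0.77×0.129×0.295 = 0.239065
Posterior = 0.086597 / 0.239065 ≈ 0.362

Now also conditioning on newsletter send=true:
Numerator (weight on configurations with viral social-media post): 0.77·0.129 = 0.099330
The normalizing constant is 0.45·0.871 + 0.77·0.129 = 0.491280
Posterior = 0.099330 / 0.491280 ≈ 0.202
The drop from 0.362 to 0.202 is the explaining-away (discounting) effect.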